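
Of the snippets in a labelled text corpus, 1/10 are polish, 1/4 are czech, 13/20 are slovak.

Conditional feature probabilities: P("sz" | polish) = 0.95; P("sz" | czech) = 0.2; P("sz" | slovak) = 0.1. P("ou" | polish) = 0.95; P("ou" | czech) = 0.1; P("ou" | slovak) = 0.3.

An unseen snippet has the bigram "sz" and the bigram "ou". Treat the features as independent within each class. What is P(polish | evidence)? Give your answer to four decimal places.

polish: 0.1 × 0.95 × 0.95 = 0.09025
czech: 0.25 × 0.2 × 0.1 = 0.005
slovak: 0.65 × 0.1 × 0.3 = 0.0195
P(polish | x) = 0.09025 / 0.11475 ≈ 0.7865

0.7865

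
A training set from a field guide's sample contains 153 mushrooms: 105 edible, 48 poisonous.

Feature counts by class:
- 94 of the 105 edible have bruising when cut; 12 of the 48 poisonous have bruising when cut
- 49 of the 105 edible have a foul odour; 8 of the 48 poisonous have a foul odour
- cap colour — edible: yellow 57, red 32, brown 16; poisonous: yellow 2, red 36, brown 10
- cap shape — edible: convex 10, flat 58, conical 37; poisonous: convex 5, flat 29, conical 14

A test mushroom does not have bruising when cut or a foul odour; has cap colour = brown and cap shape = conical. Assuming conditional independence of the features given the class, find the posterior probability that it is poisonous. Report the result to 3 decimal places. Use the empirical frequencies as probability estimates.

0.853

edible: (105/153) × (11/105) × (56/105) × (16/105) × (37/105) ≈ 0.00205894
poisonous: (48/153) × (36/48) × (40/48) × (10/48) × (14/48) ≈ 0.0119145
P(poisonous | x) = 0.0119145 / 0.01397344 ≈ 0.853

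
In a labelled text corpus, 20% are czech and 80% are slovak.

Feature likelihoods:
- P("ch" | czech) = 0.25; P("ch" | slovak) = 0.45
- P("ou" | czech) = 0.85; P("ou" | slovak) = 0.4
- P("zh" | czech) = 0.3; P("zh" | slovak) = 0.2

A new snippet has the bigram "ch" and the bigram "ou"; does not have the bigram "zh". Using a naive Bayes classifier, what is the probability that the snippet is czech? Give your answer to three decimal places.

0.205

czech: 0.2 × 0.25 × 0.85 × (1−0.3) = 0.02975
slovak: 0.8 × 0.45 × 0.4 × (1−0.2) = 0.1152
P(czech | x) = 0.02975 / 0.14495 ≈ 0.205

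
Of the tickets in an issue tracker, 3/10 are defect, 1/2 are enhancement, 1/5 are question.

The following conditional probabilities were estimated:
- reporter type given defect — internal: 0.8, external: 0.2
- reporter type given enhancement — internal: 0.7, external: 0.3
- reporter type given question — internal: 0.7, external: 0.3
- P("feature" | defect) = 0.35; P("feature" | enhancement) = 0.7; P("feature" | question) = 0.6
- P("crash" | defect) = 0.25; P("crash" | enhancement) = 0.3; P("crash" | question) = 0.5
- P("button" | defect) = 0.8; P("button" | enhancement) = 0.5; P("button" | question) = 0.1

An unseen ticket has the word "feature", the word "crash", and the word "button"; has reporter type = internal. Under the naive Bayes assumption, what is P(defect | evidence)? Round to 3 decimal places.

0.291

defect: 0.3 × 0.8 × 0.35 × 0.25 × 0.8 = 0.0168
enhancement: 0.5 × 0.7 × 0.7 × 0.3 × 0.5 = 0.03675
question: 0.2 × 0.7 × 0.6 × 0.5 × 0.1 = 0.0042
P(defect | x) = 0.0168 / 0.05775 ≈ 0.291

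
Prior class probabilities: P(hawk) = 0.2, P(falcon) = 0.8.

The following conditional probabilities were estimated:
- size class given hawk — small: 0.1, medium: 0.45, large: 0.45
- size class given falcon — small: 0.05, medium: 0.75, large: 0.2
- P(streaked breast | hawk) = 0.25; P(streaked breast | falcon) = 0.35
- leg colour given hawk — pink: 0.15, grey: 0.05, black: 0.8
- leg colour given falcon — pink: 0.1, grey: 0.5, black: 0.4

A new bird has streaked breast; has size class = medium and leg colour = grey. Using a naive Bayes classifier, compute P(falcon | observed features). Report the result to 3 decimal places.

0.989

hawk: 0.2 × 0.45 × 0.25 × 0.05 = 0.001125
falcon: 0.8 × 0.75 × 0.35 × 0.5 = 0.105
P(falcon | x) = 0.105 / 0.106125 ≈ 0.989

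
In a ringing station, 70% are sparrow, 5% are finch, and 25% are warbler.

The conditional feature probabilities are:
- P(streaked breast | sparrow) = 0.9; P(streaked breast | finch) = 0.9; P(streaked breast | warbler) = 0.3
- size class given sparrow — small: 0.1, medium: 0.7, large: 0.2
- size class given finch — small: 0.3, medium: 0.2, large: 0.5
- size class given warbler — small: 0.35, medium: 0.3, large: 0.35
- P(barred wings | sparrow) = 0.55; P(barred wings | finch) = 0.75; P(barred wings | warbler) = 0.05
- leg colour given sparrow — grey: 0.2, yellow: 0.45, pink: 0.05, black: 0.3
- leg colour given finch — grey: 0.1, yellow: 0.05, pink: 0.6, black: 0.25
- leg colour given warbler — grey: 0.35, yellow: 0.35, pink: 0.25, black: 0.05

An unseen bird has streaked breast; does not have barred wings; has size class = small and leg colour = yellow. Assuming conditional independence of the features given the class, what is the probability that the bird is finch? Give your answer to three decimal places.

sparrow: 0.7 × 0.9 × 0.1 × (1−0.55) × 0.45 = 0.0127575
finch: 0.05 × 0.9 × 0.3 × (1−0.75) × 0.05 = 0.00016875
warbler: 0.25 × 0.3 × 0.35 × (1−0.05) × 0.35 = 0.008728125
P(finch | x) = 0.00016875 / 0.021654375 ≈ 0.008

0.008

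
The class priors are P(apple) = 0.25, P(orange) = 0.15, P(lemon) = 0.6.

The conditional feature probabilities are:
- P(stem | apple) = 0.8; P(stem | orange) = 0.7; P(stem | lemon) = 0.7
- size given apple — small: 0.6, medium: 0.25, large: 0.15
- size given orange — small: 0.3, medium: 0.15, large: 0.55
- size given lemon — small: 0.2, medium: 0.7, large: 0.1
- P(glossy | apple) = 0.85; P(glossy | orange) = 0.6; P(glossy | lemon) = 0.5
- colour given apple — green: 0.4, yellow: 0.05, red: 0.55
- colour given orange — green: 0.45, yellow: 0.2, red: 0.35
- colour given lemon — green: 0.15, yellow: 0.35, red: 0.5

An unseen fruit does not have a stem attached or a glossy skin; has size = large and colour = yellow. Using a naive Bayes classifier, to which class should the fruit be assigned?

apple: 0.25 × (1−0.8) × 0.15 × (1−0.85) × 0.05 = 0.00005625
orange: 0.15 × (1−0.7) × 0.55 × (1−0.6) × 0.2 = 0.00198
lemon: 0.6 × (1−0.7) × 0.1 × (1−0.5) × 0.35 = 0.00315
Highest score → lemon.

lemon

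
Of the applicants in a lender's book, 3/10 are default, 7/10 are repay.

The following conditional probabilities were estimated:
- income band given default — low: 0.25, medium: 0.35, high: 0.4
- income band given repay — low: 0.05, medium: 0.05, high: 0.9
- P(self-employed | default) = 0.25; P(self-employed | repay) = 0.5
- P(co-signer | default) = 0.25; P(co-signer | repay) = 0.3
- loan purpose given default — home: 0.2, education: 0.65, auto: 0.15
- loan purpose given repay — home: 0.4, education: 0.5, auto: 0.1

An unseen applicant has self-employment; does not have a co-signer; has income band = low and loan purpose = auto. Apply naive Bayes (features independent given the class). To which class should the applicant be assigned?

default: 0.3 × 0.25 × 0.25 × (1−0.25) × 0.15 = 0.002109375
repay: 0.7 × 0.05 × 0.5 × (1−0.3) × 0.1 = 0.001225
Highest score → default.

default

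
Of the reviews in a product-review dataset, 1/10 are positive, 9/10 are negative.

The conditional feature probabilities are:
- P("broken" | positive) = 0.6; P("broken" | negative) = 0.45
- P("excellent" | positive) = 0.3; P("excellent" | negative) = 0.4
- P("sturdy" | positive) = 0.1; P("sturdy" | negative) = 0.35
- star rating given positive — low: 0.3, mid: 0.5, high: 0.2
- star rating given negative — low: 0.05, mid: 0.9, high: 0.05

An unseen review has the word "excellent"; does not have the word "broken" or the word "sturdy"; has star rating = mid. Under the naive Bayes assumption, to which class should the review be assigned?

positive: 0.1 × (1−0.6) × 0.3 × (1−0.1) × 0.5 = 0.0054
negative: 0.9 × (1−0.45) × 0.4 × (1−0.35) × 0.9 = 0.11583
Highest score → negative.

negative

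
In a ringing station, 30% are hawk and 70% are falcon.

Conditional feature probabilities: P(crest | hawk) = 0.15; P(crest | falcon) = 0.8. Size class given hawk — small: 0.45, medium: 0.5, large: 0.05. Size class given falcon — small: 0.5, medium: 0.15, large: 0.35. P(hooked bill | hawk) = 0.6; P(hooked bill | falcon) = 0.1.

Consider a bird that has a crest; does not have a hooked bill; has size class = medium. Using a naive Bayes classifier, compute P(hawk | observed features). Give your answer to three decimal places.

0.106

hawk: 0.3 × 0.15 × 0.5 × (1−0.6) = 0.009
falcon: 0.7 × 0.8 × 0.15 × (1−0.1) = 0.0756
P(hawk | x) = 0.009 / 0.0846 ≈ 0.106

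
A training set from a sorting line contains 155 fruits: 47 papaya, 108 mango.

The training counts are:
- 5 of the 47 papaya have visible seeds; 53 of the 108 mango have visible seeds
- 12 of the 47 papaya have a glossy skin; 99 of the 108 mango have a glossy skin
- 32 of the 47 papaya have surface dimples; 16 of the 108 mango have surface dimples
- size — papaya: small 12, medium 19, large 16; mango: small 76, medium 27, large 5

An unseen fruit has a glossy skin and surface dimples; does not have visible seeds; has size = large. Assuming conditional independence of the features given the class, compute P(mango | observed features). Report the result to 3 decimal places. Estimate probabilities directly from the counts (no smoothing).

papaya: (47/155) × (42/47) × (12/47) × (32/47) × (16/47) ≈ 0.0160352
mango: (108/155) × (55/108) × (99/108) × (16/108) × (5/108) ≈ 0.00223092
P(mango | x) = 0.00223092 / 0.01826612 ≈ 0.122

0.122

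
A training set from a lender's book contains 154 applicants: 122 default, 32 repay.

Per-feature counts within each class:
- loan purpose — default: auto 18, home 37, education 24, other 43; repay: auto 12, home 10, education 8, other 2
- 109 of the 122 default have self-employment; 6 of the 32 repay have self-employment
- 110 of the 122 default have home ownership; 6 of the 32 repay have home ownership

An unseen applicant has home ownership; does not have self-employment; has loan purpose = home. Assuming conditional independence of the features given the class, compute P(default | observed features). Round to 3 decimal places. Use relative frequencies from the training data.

default: (122/154) × (37/122) × (13/122) × (110/122) ≈ 0.0230833
repay: (32/154) × (10/32) × (26/32) × (6/32) ≈ 0.00989245
P(default | x) = 0.0230833 / 0.03297575 ≈ 0.700

0.700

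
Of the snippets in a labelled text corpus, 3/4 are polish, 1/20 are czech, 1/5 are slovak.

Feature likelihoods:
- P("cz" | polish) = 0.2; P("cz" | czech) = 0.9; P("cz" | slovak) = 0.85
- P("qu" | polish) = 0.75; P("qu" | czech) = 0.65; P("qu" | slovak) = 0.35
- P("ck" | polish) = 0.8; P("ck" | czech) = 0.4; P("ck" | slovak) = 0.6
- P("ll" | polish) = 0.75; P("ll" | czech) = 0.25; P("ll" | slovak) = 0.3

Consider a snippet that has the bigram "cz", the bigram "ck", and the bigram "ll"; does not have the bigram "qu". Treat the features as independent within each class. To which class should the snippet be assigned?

polish: 0.75 × 0.2 × (1−0.75) × 0.8 × 0.75 = 0.0225
czech: 0.05 × 0.9 × (1−0.65) × 0.4 × 0.25 = 0.001575
slovak: 0.2 × 0.85 × (1−0.35) × 0.6 × 0.3 = 0.01989
Highest score → polish.

polish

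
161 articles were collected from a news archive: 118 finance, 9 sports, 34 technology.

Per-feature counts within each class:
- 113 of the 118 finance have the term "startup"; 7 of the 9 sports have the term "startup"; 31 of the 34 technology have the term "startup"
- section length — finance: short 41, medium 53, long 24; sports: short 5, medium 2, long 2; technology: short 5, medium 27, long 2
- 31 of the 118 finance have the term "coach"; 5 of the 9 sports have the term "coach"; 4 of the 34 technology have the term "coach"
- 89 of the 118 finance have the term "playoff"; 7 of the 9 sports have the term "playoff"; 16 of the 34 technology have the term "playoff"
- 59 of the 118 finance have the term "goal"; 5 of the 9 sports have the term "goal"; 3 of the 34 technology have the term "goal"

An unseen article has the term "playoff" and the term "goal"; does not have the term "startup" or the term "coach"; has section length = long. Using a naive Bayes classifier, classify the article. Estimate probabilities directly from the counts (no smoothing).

finance

finance: (118/161) × (5/118) × (24/118) × (87/118) × (89/118) × (59/118) ≈ 0.00175626
sports: (9/161) × (2/9) × (2/9) × (4/9) × (7/9) × (5/9) ≈ 0.000530142
technology: (34/161) × (3/34) × (2/34) × (30/34) × (16/34) × (3/34) ≈ 0.000040158
Highest score → finance.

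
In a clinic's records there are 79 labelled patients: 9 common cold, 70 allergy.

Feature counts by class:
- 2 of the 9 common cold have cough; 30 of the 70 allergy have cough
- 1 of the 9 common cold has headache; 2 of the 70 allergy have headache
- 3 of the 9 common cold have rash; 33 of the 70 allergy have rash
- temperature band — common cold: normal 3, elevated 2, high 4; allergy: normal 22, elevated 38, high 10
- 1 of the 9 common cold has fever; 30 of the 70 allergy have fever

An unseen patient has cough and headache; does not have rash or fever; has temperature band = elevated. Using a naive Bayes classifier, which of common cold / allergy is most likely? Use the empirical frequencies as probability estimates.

common cold: (9/79) × (2/9) × (1/9) × (6/9) × (2/9) × (8/9) ≈ 0.000370428
allergy: (70/79) × (30/70) × (2/70) × (37/70) × (38/70) × (40/70) ≈ 0.00177901
Highest score → allergy.

allergy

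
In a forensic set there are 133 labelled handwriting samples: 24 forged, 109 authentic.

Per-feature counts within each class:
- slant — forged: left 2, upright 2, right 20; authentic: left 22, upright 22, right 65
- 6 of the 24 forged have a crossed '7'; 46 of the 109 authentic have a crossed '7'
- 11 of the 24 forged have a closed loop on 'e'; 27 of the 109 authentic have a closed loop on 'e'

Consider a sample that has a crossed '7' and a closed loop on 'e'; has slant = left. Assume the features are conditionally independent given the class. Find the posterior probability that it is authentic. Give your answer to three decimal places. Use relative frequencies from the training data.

0.909

forged: (24/133) × (2/24) × (6/24) × (11/24) ≈ 0.00172306
authentic: (109/133) × (22/109) × (46/109) × (27/109) ≈ 0.0172918
P(authentic | x) = 0.0172918 / 0.01901486 ≈ 0.909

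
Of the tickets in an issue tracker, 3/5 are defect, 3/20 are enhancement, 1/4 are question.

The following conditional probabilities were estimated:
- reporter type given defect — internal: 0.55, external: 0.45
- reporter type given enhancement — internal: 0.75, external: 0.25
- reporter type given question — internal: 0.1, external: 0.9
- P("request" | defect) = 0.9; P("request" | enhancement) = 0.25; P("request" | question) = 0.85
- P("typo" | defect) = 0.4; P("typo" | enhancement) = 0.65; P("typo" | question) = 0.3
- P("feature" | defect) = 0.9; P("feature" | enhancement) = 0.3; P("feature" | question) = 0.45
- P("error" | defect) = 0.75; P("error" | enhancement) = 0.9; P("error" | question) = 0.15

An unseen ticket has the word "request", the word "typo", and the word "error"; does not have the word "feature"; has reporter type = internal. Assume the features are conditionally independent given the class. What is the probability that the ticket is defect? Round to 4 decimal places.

0.4252

defect: 0.6 × 0.55 × 0.9 × 0.4 × (1−0.9) × 0.75 = 0.00891
enhancement: 0.15 × 0.75 × 0.25 × 0.65 × (1−0.3) × 0.9 = 0.0115171875
question: 0.25 × 0.1 × 0.85 × 0.3 × (1−0.45) × 0.15 = 0.0005259375
P(defect | x) = 0.00891 / 0.020953125 ≈ 0.4252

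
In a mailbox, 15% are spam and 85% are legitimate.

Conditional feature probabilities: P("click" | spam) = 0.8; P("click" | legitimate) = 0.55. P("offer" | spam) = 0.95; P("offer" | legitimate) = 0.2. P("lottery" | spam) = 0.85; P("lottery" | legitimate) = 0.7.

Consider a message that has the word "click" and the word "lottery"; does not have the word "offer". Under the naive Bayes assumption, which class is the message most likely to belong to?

spam: 0.15 × 0.8 × (1−0.95) × 0.85 = 0.0051
legitimate: 0.85 × 0.55 × (1−0.2) × 0.7 = 0.2618
Highest score → legitimate.

legitimate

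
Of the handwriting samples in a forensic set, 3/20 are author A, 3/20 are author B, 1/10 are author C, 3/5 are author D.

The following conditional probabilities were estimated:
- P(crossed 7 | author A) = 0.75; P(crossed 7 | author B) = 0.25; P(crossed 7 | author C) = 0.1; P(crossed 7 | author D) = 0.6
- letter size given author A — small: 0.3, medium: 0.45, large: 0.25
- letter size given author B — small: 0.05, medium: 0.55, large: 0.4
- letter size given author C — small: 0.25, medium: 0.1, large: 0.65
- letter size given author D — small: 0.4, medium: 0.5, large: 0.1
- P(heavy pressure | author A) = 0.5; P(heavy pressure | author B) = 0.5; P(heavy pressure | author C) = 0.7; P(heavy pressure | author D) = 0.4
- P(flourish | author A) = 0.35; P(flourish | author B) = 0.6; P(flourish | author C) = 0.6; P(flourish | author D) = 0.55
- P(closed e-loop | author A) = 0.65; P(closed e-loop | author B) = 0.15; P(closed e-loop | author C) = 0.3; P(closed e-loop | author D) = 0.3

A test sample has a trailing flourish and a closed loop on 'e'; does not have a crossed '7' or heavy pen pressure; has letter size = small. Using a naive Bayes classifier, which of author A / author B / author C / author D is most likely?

author A: 0.15 × (1−0.75) × 0.3 × (1−0.5) × 0.35 × 0.65 = 0.0012796875
author B: 0.15 × (1−0.25) × 0.05 × (1−0.5) × 0.6 × 0.15 = 0.000253125
author C: 0.1 × (1−0.1) × 0.25 × (1−0.7) × 0.6 × 0.3 = 0.001215
author D: 0.6 × (1−0.6) × 0.4 × (1−0.4) × 0.55 × 0.3 = 0.009504
Highest score → author D.

author D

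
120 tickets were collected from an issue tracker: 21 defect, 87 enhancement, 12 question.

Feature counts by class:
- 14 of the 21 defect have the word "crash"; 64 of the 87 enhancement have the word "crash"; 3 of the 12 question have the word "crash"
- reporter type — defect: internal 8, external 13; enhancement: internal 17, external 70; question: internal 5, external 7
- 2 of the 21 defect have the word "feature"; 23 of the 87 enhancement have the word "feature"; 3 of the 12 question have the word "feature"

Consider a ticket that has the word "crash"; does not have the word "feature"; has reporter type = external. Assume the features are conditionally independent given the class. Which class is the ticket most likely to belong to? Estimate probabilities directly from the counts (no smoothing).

defect: (21/120) × (14/21) × (13/21) × (19/21) ≈ 0.0653439
enhancement: (87/120) × (64/87) × (70/87) × (64/87) ≈ 0.315674
question: (12/120) × (3/12) × (7/12) × (9/12) = 0.0109375
Highest score → enhancement.

enhancement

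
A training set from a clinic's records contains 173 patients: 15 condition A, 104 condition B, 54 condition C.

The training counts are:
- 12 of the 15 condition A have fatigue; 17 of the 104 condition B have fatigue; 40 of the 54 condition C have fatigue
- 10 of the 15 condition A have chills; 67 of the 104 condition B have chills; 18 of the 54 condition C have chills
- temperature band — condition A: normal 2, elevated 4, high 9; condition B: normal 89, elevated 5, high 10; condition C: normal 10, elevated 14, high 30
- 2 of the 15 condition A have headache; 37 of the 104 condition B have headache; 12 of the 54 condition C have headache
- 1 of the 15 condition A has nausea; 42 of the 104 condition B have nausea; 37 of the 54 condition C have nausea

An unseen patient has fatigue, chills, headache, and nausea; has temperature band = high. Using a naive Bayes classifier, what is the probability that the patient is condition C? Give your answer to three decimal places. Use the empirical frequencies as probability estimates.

condition A: (15/173) × (12/15) × (10/15) × (9/15) × (2/15) × (1/15) ≈ 0.000246628
condition B: (104/173) × (17/104) × (67/104) × (10/104) × (37/104) × (42/104) ≈ 0.000874571
condition C: (54/173) × (40/54) × (18/54) × (30/54) × (12/54) × (37/54) ≈ 0.00651952
P(condition C | x) = 0.00651952 / 0.007640719 ≈ 0.853

0.853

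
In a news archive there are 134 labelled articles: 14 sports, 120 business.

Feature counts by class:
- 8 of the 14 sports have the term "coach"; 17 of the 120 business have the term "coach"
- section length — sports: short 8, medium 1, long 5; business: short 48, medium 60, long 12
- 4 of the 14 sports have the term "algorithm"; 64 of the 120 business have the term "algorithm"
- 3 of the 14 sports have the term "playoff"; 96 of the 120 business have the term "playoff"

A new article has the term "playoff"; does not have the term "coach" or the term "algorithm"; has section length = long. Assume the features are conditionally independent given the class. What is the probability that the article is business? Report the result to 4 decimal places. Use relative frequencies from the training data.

0.9214

sports: (14/134) × (6/14) × (5/14) × (10/14) × (3/14) ≈ 0.00244767
business: (120/134) × (103/120) × (12/120) × (56/120) × (96/120) ≈ 0.0286965
P(business | x) = 0.0286965 / 0.03114417 ≈ 0.9214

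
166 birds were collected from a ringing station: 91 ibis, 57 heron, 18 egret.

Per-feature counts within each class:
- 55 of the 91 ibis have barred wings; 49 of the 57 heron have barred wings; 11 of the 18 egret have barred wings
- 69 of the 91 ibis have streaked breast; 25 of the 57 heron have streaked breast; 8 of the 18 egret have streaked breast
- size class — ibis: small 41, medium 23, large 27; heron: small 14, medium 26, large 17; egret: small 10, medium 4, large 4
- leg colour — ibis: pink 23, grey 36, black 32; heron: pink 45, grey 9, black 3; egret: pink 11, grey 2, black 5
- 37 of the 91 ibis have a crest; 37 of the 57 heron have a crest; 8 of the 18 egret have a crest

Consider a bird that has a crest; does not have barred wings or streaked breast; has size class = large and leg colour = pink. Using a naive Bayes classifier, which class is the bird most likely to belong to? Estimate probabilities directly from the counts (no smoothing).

ibis: (91/166) × (36/91) × (22/91) × (27/91) × (23/91) × (37/91) ≈ 0.00159862
heron: (57/166) × (8/57) × (32/57) × (17/57) × (45/57) × (37/57) ≈ 0.00413519
egret: (18/166) × (7/18) × (10/18) × (4/18) × (11/18) × (8/18) ≈ 0.00141398
Highest score → heron.

heron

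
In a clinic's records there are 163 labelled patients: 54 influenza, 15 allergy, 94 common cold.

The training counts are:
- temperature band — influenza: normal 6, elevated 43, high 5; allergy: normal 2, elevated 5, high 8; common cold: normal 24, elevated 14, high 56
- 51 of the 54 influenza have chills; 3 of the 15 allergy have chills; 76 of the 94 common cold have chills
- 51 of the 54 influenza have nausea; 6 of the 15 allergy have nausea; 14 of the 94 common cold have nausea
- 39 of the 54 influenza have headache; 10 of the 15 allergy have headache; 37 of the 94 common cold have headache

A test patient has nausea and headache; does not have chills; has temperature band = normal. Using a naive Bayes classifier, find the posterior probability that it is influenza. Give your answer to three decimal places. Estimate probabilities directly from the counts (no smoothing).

influenza: (54/163) × (6/54) × (3/54) × (51/54) × (39/54) ≈ 0.00139489
allergy: (15/163) × (2/15) × (12/15) × (6/15) × (10/15) ≈ 0.00261759
common cold: (94/163) × (24/94) × (18/94) × (14/94) × (37/94) ≈ 0.00165288
P(influenza | x) = 0.00139489 / 0.00566536 ≈ 0.246

0.246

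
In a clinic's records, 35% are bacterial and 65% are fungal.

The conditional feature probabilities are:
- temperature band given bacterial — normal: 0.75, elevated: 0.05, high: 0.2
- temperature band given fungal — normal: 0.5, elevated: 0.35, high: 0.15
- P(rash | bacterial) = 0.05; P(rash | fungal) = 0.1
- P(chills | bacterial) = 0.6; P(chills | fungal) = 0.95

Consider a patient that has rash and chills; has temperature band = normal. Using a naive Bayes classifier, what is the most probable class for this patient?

fungal

bacterial: 0.35 × 0.75 × 0.05 × 0.6 = 0.007875
fungal: 0.65 × 0.5 × 0.1 × 0.95 = 0.030875
Highest score → fungal.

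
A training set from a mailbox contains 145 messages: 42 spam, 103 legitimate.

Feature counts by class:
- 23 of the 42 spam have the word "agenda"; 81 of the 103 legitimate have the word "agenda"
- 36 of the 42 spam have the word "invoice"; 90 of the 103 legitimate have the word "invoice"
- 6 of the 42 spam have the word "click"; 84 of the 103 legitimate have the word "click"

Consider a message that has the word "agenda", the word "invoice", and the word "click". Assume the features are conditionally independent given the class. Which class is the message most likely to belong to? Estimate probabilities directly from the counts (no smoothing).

spam: (42/145) × (23/42) × (36/42) × (6/42) ≈ 0.0194229
legitimate: (103/145) × (81/103) × (90/103) × (84/103) ≈ 0.398075
Highest score → legitimate.

legitimate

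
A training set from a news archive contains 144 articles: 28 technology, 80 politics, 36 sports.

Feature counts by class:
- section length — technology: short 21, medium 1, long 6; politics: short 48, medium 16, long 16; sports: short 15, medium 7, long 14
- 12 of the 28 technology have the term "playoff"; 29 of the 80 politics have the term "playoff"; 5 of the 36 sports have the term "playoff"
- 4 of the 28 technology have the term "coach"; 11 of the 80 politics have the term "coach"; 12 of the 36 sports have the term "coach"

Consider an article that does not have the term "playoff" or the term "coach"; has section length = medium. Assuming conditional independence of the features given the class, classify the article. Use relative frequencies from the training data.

technology: (28/144) × (1/28) × (16/28) × (24/28) ≈ 0.00340136
politics: (80/144) × (16/80) × (51/80) × (69/80) = 0.06109375
sports: (36/144) × (7/36) × (31/36) × (24/36) ≈ 0.0279064
Highest score → politics.

politics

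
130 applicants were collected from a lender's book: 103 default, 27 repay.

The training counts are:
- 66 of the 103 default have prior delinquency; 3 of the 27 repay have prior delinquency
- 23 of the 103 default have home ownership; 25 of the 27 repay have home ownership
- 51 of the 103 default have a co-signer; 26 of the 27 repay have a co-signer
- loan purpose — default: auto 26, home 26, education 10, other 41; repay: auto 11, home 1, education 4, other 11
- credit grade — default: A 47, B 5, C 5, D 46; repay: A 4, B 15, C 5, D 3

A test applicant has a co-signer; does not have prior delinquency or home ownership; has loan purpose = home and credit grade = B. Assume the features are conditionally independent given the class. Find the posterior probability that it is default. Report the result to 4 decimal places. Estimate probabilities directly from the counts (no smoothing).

0.8319

default: (103/130) × (37/103) × (80/103) × (51/103) × (26/103) × (5/103) ≈ 0.00134126
repay: (27/130) × (24/27) × (2/27) × (26/27) × (1/27) × (15/27) ≈ 0.000270961
P(default | x) = 0.00134126 / 0.001612221 ≈ 0.8319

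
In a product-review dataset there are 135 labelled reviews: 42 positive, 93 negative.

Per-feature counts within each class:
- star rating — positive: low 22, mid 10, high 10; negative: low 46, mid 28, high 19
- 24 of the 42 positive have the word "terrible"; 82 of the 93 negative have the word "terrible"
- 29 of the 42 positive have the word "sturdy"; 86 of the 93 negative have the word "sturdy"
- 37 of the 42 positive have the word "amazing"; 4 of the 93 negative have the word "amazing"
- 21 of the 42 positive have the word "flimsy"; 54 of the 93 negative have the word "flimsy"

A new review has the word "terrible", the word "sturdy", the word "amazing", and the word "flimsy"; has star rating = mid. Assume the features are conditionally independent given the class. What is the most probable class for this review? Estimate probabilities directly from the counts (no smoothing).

positive

positive: (42/135) × (10/42) × (24/42) × (29/42) × (37/42) × (21/42) ≈ 0.0128736
negative: (93/135) × (28/93) × (82/93) × (86/93) × (4/93) × (54/93) ≈ 0.00422336
Highest score → positive.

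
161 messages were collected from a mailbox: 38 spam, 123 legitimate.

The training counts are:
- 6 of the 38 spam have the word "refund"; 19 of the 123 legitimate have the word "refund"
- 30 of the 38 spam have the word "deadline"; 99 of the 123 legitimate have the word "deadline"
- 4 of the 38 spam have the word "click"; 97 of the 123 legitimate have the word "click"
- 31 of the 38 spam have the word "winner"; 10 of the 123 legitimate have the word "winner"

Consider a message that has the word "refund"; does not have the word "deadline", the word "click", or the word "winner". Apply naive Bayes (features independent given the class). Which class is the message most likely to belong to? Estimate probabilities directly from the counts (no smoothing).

spam: (38/161) × (6/38) × (8/38) × (34/38) × (7/38) ≈ 0.00129313
legitimate: (123/161) × (19/123) × (24/123) × (26/123) × (113/123) ≈ 0.00447173
Highest score → legitimate.

legitimate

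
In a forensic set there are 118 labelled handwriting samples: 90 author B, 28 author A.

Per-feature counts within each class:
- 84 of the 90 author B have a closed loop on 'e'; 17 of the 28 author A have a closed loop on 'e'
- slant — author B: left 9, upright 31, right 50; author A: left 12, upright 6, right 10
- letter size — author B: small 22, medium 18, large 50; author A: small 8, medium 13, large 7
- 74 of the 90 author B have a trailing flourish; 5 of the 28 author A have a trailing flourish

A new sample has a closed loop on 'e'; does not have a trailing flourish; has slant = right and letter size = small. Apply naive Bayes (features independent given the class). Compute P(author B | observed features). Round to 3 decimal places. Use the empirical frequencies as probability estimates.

0.587

author B: (90/118) × (84/90) × (50/90) × (22/90) × (16/90) ≈ 0.0171863
author A: (28/118) × (17/28) × (10/28) × (8/28) × (23/28) ≈ 0.0120757
P(author B | x) = 0.0171863 / 0.029262 ≈ 0.587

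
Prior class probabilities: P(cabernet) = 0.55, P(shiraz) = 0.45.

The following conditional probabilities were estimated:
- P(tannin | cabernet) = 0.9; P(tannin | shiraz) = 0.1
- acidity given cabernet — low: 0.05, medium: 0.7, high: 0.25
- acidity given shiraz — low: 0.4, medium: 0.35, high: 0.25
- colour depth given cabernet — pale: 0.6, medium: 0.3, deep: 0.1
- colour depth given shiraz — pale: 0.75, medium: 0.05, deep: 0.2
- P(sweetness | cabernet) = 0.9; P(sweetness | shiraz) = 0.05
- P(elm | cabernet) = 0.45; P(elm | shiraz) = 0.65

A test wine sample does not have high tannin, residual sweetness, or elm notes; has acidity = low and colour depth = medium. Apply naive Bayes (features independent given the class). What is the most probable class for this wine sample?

shiraz

cabernet: 0.55 × (1−0.9) × 0.05 × 0.3 × (1−0.9) × (1−0.45) = 0.000045375
shiraz: 0.45 × (1−0.1) × 0.4 × 0.05 × (1−0.05) × (1−0.65) = 0.00269325
Highest score → shiraz.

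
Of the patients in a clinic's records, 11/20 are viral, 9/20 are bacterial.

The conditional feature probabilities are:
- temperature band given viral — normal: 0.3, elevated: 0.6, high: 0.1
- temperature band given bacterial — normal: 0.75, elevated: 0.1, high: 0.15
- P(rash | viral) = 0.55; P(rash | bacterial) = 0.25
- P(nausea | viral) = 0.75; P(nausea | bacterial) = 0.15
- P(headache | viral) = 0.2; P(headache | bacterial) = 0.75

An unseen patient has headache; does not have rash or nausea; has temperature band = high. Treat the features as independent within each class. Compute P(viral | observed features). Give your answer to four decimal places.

0.0369

viral: 0.55 × 0.1 × (1−0.55) × (1−0.75) × 0.2 = 0.0012375
bacterial: 0.45 × 0.15 × (1−0.25) × (1−0.15) × 0.75 = 0.0322734375
P(viral | x) = 0.0012375 / 0.0335109375 ≈ 0.0369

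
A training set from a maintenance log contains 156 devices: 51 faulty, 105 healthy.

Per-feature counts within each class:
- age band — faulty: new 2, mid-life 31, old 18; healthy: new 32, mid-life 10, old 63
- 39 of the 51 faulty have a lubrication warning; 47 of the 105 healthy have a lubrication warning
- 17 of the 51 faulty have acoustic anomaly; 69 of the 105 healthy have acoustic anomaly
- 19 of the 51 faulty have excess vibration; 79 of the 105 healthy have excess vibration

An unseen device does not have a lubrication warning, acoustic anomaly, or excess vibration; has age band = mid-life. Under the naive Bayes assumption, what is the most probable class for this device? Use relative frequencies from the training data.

faulty

faulty: (51/156) × (31/51) × (12/51) × (34/51) × (32/51) ≈ 0.0195586
healthy: (105/156) × (10/105) × (58/105) × (36/105) × (26/105) ≈ 0.00300615
Highest score → faulty.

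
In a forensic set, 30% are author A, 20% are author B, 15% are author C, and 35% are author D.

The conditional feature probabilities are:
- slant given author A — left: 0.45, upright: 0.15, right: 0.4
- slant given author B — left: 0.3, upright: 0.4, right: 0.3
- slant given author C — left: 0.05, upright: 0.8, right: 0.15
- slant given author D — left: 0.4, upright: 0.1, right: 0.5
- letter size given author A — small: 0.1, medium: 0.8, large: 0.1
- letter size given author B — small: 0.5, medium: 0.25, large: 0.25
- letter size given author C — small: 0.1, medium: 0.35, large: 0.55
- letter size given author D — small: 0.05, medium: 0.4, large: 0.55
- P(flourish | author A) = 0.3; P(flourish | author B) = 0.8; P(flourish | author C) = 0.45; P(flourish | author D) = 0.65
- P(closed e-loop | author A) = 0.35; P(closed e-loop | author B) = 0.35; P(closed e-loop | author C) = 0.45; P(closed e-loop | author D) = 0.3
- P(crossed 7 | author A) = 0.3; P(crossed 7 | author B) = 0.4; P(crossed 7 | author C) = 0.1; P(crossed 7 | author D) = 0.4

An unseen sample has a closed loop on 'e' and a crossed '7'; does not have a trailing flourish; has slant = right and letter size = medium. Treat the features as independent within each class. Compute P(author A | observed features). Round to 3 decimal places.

author A: 0.3 × 0.4 × 0.8 × (1−0.3) × 0.35 × 0.3 = 0.007056
author B: 0.2 × 0.3 × 0.25 × (1−0.8) × 0.35 × 0.4 = 0.00042
author C: 0.15 × 0.15 × 0.35 × (1−0.45) × 0.45 × 0.1 = 0.00019490625
author D: 0.35 × 0.5 × 0.4 × (1−0.65) × 0.3 × 0.4 = 0.00294
P(author A | x) = 0.007056 / 0.01061090625 ≈ 0.665

0.665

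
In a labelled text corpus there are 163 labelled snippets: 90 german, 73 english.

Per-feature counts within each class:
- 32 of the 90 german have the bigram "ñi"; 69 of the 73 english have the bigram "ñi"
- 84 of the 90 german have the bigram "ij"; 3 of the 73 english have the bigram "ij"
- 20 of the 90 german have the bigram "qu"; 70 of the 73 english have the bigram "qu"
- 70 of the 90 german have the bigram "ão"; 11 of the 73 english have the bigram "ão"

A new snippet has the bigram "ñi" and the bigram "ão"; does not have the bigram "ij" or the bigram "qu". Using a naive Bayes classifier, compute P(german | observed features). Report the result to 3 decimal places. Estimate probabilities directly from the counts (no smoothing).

german: (90/163) × (32/90) × (6/90) × (70/90) × (70/90) ≈ 0.00791739
english: (73/163) × (69/73) × (70/73) × (3/73) × (11/73) ≈ 0.00251365
P(german | x) = 0.00791739 / 0.01043104 ≈ 0.759

0.759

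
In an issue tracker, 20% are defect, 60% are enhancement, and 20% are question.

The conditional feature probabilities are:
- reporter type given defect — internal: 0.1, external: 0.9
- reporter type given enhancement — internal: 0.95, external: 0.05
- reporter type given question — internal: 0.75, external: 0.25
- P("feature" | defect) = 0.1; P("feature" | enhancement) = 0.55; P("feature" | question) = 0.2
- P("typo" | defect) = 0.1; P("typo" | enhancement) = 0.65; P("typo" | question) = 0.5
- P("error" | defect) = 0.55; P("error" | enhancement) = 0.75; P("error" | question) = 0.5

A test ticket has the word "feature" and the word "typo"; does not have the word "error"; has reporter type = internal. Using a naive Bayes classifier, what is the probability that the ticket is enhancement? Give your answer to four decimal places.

defect: 0.2 × 0.1 × 0.1 × 0.1 × (1−0.55) = 0.00009
enhancement: 0.6 × 0.95 × 0.55 × 0.65 × (1−0.75) = 0.05094375
question: 0.2 × 0.75 × 0.2 × 0.5 × (1−0.5) = 0.0075
P(enhancement | x) = 0.05094375 / 0.05853375 ≈ 0.8703

0.8703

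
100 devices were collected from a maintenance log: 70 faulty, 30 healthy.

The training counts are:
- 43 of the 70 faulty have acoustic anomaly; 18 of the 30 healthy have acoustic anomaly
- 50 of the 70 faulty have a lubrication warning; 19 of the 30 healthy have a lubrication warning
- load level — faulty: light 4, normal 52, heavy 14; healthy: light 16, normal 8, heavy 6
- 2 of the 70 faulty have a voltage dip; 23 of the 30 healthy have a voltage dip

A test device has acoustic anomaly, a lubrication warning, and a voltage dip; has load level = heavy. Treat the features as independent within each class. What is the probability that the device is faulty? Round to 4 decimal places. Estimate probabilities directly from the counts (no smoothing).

0.0912

faulty: (70/100) × (43/70) × (50/70) × (14/70) × (2/70) ≈ 0.0017551
healthy: (30/100) × (18/30) × (19/30) × (6/30) × (23/30) = 0.01748
P(faulty | x) = 0.0017551 / 0.0192351 ≈ 0.0912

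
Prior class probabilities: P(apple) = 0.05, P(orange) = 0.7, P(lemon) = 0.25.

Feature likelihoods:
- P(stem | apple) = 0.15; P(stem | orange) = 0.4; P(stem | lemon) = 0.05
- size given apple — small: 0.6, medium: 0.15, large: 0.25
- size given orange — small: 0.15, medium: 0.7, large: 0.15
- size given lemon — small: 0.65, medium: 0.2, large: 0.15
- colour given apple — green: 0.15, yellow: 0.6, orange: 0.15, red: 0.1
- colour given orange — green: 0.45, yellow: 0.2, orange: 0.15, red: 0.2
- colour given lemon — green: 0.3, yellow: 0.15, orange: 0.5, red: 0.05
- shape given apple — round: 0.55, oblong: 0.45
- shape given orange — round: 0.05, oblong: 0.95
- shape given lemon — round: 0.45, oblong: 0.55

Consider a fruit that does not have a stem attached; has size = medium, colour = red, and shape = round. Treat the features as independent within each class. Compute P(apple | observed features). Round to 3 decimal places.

0.080

apple: 0.05 × (1−0.15) × 0.15 × 0.1 × 0.55 = 0.000350625
orange: 0.7 × (1−0.4) × 0.7 × 0.2 × 0.05 = 0.00294
lemon: 0.25 × (1−0.05) × 0.2 × 0.05 × 0.45 = 0.00106875
P(apple | x) = 0.000350625 / 0.004359375 ≈ 0.080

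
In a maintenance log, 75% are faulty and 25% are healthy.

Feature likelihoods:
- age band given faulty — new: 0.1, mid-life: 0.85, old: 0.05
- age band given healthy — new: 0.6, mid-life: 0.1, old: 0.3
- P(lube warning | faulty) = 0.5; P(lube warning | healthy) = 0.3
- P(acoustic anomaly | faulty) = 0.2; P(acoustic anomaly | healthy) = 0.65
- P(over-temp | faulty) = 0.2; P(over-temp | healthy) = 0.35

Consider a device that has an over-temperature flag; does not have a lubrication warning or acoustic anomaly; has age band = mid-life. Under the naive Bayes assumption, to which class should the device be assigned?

faulty: 0.75 × 0.85 × (1−0.5) × (1−0.2) × 0.2 = 0.051
healthy: 0.25 × 0.1 × (1−0.3) × (1−0.65) × 0.35 = 0.00214375
Highest score → faulty.

faulty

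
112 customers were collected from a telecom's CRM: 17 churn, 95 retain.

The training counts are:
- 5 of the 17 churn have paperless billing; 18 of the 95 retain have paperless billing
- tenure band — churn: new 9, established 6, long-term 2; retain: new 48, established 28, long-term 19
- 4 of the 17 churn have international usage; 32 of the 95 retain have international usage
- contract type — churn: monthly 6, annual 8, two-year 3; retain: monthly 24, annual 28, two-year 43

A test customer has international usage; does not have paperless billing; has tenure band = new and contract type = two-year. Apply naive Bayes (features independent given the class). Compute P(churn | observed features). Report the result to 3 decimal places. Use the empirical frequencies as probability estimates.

churn: (17/112) × (12/17) × (9/17) × (4/17) × (3/17) ≈ 0.00235527
retain: (95/112) × (77/95) × (48/95) × (32/95) × (43/95) ≈ 0.0529617
P(churn | x) = 0.00235527 / 0.05531697 ≈ 0.043

0.043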